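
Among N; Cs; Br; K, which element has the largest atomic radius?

Cs

N is in period 2, group 15; K is in period 4, group 1; Br is in period 4, group 17; Cs is in period 6, group 1.
Moving right in a period, electrons are added to the same shell under a stronger nuclear pull, so atoms get smaller; moving down, a new shell is opened and atoms get larger.
Here both period and group differ, so the two effects have to be weighed against each other.
Br > N: period and group pull opposite ways; the down-group shift dominates (114 vs 71 pm).
K > Br: K lies to the left of Br in period 4, so the across-period effect alone puts K larger.
Cs > K: they share group 1; the group trend gives Cs the larger value.
For reference (pm): N 71, K 196, Br 114, Cs 232.
The largest atomic radius among these belongs to Cs.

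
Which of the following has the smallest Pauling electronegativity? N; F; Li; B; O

Li

Smaller atoms with higher effective nuclear charge are more electronegative.
All lie in period 2, so electronegativity increases left to right.
The smallest Pauling electronegativity among these belongs to Li.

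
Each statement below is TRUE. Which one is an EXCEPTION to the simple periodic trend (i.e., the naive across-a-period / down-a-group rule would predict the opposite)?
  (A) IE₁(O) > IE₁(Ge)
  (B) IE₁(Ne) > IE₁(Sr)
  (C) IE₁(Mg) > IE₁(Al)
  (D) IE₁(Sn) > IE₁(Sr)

(C)

The general trend: IE₁ increases across a period and decreases down a group.
(A) O (period 2, group 16) vs Ge (period 4, group 14): the stated order agrees with the simple trend.
(B) Ne (period 2, group 18) vs Sr (period 5, group 2): the stated order agrees with the simple trend.
(C) Mg (period 3, group 2) vs Al (period 3, group 13): the stated order contradicts the simple trend.
(D) Sn (period 5, group 14) vs Sr (period 5, group 2): the stated order agrees with the simple trend.
The exception is (C): Al's single 3p electron is easier to remove than one from Mg's filled 3s².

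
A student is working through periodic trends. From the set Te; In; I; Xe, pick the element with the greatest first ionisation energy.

In is in period 5, group 13; Te is in period 5, group 16; I is in period 5, group 17; Xe is in period 5, group 18.
IE₁ increases left→right with effective nuclear charge and decreases top→bottom as the valence shell moves farther out.
All lie in period 5, so first ionization energy increases left to right.
The greatest first ionisation energy among these belongs to Xe.

Xe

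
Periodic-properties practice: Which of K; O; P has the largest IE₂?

O

Consider each +1 ion: K⁺ is the bare [Ar] core; O⁺ still has 5 valence electrons; P⁺ still has 4 valence electrons.
Usually core removal costs more than valence removal, but here the competition is close: a tightly held n=2 valence electron can cost more to remove than an n=3 core electron, so the actual values have to decide it.
Valence configurations: O⁺ [He]2s²2p³, P⁺ [Ne]3s²3p².
Tabulated IE_2 (kJ/mol): K 3052, O 3388, P 1907.
Hence IE_2: P < K < O.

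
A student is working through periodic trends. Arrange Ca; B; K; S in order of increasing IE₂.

Ca < S < B < K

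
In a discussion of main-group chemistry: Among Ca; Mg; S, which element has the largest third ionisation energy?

The third ionization energy removes an electron from the +2 ion. For each element: Ca²⁺ is the bare [Ar] core; Mg²⁺ is the bare [Ne] core; S²⁺ still has 4 valence electrons.
Breaking into a closed-shell core is much more expensive than removing a leftover valence electron — Ca and Mg have the largest IE_3 here.
Approximate IE_3 values (kJ/mol): Ca 4912, Mg 7733, S 3357.
Hence IE_3: S < Ca < Mg.

Mg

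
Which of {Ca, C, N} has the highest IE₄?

N

IE_4 is the cost of taking one more electron from the +3 cation: Ca³⁺ is already 1 electron into the core; C³⁺ still has 1 valence electron; N³⁺ still has 2 valence electrons.
Usually core removal costs more than valence removal, but here the competition is close: a tightly held n=2 valence electron can cost more to remove than an n=3 core electron, so the actual values have to decide it.
Valence configurations: C³⁺ [He]2s¹, N³⁺ [He]2s².
Tabulated IE_4 (kJ/mol): Ca 6491, C 6223, N 7475.
Putting it together, IE_4: C < Ca < N.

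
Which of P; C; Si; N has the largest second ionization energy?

The second ionization energy removes an electron from the +1 ion. For each element: P⁺ still has 4 valence electrons; C⁺ still has 3 valence electrons; Si⁺ still has 3 valence electrons; N⁺ still has 4 valence electrons.
All are still removing valence electrons, so compare the +1 ions as you would atoms: IE_2 generally rises across a period (higher Z_eff) and falls down a group (larger shell), subject to the usual subshell exceptions.
Valence configurations: P⁺ [Ne]3s²3p², C⁺ [He]2s²2p¹, Si⁺ [Ne]3s²3p¹, N⁺ [He]2s²2p².
Tabulated IE_2 (kJ/mol): P 1907, C 2353, Si 1577, N 2856.
Hence IE_2: Si < P < C < N.

N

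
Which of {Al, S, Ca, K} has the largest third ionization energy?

Ca

IE_3 is the cost of taking one more electron from the +2 cation: Al²⁺ still has 1 valence electron; S²⁺ still has 4 valence electrons; Ca²⁺ is the bare [Ar] core; K²⁺ is already 1 electron into the core.
Core electrons are held far more tightly than valence electrons, so K and Ca top the IE_3 order.
Valence configurations: Al²⁺ [Ne]3s¹, S²⁺ [Ne]3s²3p².
Approximate IE_3 values (kJ/mol): Al 2745, S 3357, Ca 4912, K 4420.
Overall IE_3 order: Al < S < K < Ca.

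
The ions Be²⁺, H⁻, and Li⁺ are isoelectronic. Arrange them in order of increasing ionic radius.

All of these have 2 electrons, so size is governed by nuclear charge alone: the more protons, the stronger the pull on the same electron cloud, and the smaller the ion.
Nuclear charges: Be²⁺ (Z=4), Li⁺ (Z=3), H⁻ (Z=1).
Smallest to largest: Be²⁺ < Li⁺ < H⁻.

Be²⁺ < Li⁺ < H⁻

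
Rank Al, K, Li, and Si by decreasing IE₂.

After 1 electron has been removed, what remains? Al⁺ still has 2 valence electrons; K⁺ is the bare [Ar] core; Li⁺ is the bare [He] core; Si⁺ still has 3 valence electrons.
Breaking into a closed-shell core is much more expensive than removing a leftover valence electron — K and Li have the largest IE_2 here.
Valence configurations: Al⁺ [Ne]3s², Si⁺ [Ne]3s²3p¹.
Si⁺ loses a lone 3p electron whereas Al⁺ must break into a filled 3s² pair, so IE_2(Al) > IE_2(Si) even though Si has the higher nuclear charge.
Tabulated IE_2 (kJ/mol): Al 1817, K 3052, Li 7298, Si 1577.
Overall IE_2 order: Si < Al < K < Li.

Li, K, Al, Si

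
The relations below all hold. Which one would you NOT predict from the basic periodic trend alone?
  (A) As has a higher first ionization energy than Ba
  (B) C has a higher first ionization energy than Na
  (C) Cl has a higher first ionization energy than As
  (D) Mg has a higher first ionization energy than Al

(D)

The general trend: first ionization energy increases across a period and decreases down a group.
(A) As (period 4, group 15) vs Ba (period 6, group 2): the stated order agrees with the simple trend.
(B) C (period 2, group 14) vs Na (period 3, group 1): the stated order agrees with the simple trend.
(C) Cl (period 3, group 17) vs As (period 4, group 15): the stated order agrees with the simple trend.
(D) Mg (period 3, group 2) vs Al (period 3, group 13): the stated order contradicts the simple trend.
The exception is (D): Al's single 3p electron is easier to remove than one from Mg's filled 3s².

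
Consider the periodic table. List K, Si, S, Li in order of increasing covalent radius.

Li is in period 2, group 1; Si is in period 3, group 14; S is in period 3, group 16; K is in period 4, group 1.
Atomic radius shrinks across a period as nuclear charge pulls the same shell inward, and grows down a group as new shells are added.
These span different periods and groups, so the two trends combine.
Si > S: Si lies to the left of S in period 3, so the across-period effect alone puts Si larger.
Li > Si: the two effects oppose for this pair; the across-period effect wins (133 vs 116 pm).
K > Li: K sits below Li in group 1, so the down-group effect alone puts K larger.
Approximate values (pm): Li 133, Si 116, S 103, K 196.
So from smallest to largest: S < Si < Li < K.

S < Si < Li < K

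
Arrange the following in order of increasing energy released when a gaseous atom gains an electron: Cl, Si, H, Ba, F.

Ba, H, Si, F, Cl

Electron affinity generally becomes more exothermic across a period toward the halogens and less exothermic down a group.
Here both period and group differ, so the two effects have to be weighed against each other.
H > Ba: period and group pull opposite ways; the down-group shift dominates (73 vs 14 kJ/mol).
Si > H: the two effects oppose for this pair; the across-period effect wins (134 vs 73 kJ/mol).
F > Si: relative to Si, both the across-period and down-group shifts push F's electron affinity up.
Cl > F: this pair runs against the simple trend — see the exception note.
Note the exception: Cl has a higher electron affinity than F, contrary to the simple trend — F's small 2p subshell makes the incoming electron feel strong e⁻–e⁻ repulsion, so Cl actually releases more energy on gaining an electron.
Approximate values (kJ/mol): H 73, F 328, Si 134, Cl 349, Ba 14.
So from lowest to highest: Ba < H < Si < F < Cl.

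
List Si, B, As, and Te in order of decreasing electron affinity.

Te > Si > As > B

B is in period 2, group 13; Si is in period 3, group 14; As is in period 4, group 15; Te is in period 5, group 16.
Adding an electron releases more energy for atoms nearer the top right (short of the noble gases).
A diagonal step moves right (one effect) and down (the opposite effect) at once.
As > B: the two effects oppose for this pair; the across-period effect wins (78 vs 27 kJ/mol).
Si > As: the two effects oppose for this pair; the down-group effect wins (134 vs 78 kJ/mol).
Te > Si: period and group pull opposite ways; the across-period shift dominates (190 vs 134 kJ/mol).
For reference (kJ/mol): B 27, Si 134, As 78, Te 190.
So from highest to lowest: Te > Si > As > B.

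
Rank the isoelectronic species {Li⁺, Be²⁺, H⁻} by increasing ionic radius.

Be²⁺ < Li⁺ < H⁻

All of these have 2 electrons, so size is governed by nuclear charge alone: the more protons, the stronger the pull on the same electron cloud, and the smaller the ion.
Nuclear charges: Be²⁺ (Z=4), Li⁺ (Z=3), H⁻ (Z=1).
Smallest to largest: Be²⁺ < Li⁺ < H⁻.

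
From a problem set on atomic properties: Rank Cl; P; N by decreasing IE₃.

N > Cl > P

After 2 electrons have been removed, what remains? Cl²⁺ still has 5 valence electrons; P²⁺ still has 3 valence electrons; N²⁺ still has 3 valence electrons.
All are still removing valence electrons, so compare the +2 ions as you would atoms: IE_3 generally rises across a period (higher Z_eff) and falls down a group (larger shell), subject to the usual subshell exceptions.
Valence configurations: Cl²⁺ [Ne]3s²3p³, P²⁺ [Ne]3s²3p¹, N²⁺ [He]2s²2p¹.
Tabulated IE_3 (kJ/mol): Cl 3822, P 2914, N 4578.
So the third ionization energies run P < Cl < N.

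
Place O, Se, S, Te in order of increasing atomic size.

Moving right in a period, electrons are added to the same shell under a stronger nuclear pull, so atoms get smaller; moving down, a new shell is opened and atoms get larger.
All are in group 16, so atomic radius increases down the group.
So from smallest to largest: O < S < Se < Te.

O < S < Se < Te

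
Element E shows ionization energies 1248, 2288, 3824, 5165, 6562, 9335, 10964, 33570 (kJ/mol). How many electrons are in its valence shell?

Look for the largest jump between consecutive ionization energies: IE8/IE7 ≈ 3.1, far larger than any earlier ratio.
That jump marks the point where a core electron is being removed. So the atom has 7 valence electrons.

7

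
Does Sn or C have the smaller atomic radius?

C is in period 2, group 14; Sn is in period 5, group 14.
Across a period the added protons contract the valence shell; down a group each new principal shell makes the atom larger.
All are in group 14, so atomic radius increases down the group.
So C has the smaller atomic radius (C < Sn).

C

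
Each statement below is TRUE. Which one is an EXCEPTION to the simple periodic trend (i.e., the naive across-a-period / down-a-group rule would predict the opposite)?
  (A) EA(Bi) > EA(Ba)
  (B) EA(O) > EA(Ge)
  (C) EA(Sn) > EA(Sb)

The general trend: electron affinity increases across a period and decreases down a group.
(A) Bi (period 6, group 15) vs Ba (period 6, group 2): the stated order agrees with the simple trend.
(B) O (period 2, group 16) vs Ge (period 4, group 14): the stated order agrees with the simple trend.
(C) Sn (period 5, group 14) vs Sb (period 5, group 15): the stated order contradicts the simple trend.
The exception is (C): adding an electron to Sb's half-filled 5p³ is unfavourable, so Sn has the more exothermic EA.

(C)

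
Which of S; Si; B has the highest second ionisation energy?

B

After 1 electron has been removed, what remains? S⁺ still has 5 valence electrons; Si⁺ still has 3 valence electrons; B⁺ still has 2 valence electrons.
All are still removing valence electrons, so compare the +1 ions as you would atoms: IE_2 generally rises across a period (higher Z_eff) and falls down a group (larger shell), subject to the usual subshell exceptions.
Valence configurations: S⁺ [Ne]3s²3p³, Si⁺ [Ne]3s²3p¹, B⁺ [He]2s².
The numbers (kJ/mol): S 2252, Si 1577, B 2427.
Hence IE_2: Si < S < B.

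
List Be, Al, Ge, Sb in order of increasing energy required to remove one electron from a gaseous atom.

Al < Ge < Sb < Be

First ionization energy rises across a period (greater Z_eff holds electrons more tightly) and falls down a group (valence electrons are farther from the nucleus).
These sit on a diagonal, where the across-period and down-group effects partly cancel.
Ge > Al: period and group pull opposite ways; the across-period shift dominates (762 vs 578 kJ/mol).
Sb > Ge: the two effects oppose for this pair; the across-period effect wins (831 vs 762 kJ/mol).
Be > Sb: the two effects oppose for this pair; the down-group effect wins (900 vs 831 kJ/mol).
For reference (kJ/mol): Be 900, Al 578, Ge 762, Sb 831.
So from lowest to highest: Al < Ge < Sb < Be.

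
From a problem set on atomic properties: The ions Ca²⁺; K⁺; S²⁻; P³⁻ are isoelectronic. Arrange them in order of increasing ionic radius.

All of these have 18 electrons, so size is governed by nuclear charge alone: the more protons, the stronger the pull on the same electron cloud, and the smaller the ion.
Nuclear charges: Ca²⁺ (Z=20), K⁺ (Z=19), S²⁻ (Z=16), P³⁻ (Z=15).
Smallest to largest: Ca²⁺ < K⁺ < S²⁻ < P³⁻.

Ca²⁺ < K⁺ < S²⁻ < P³⁻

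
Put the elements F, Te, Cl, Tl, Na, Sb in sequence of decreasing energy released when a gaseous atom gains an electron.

F is in period 2, group 17; Na is in period 3, group 1; Cl is in period 3, group 17; Sb is in period 5, group 15; Te is in period 5, group 16; Tl is in period 6, group 13.
Electron affinity generally becomes more exothermic across a period toward the halogens and less exothermic down a group.
Neither a single period nor a single group — weigh both effects.
Na > Tl: period and group pull opposite ways; the down-group shift dominates (53 vs 19 kJ/mol).
Sb > Na: period and group pull opposite ways; the across-period shift dominates (103 vs 53 kJ/mol).
Te > Sb: both are in period 5; the period trend gives Te the larger value.
F > Te: relative to Te, both the across-period and down-group shifts push F's electron affinity up.
Cl > F: this pair runs against the simple trend — see the exception note.
Note the exception: Cl has a higher electron affinity than F, contrary to the simple trend — F's small 2p subshell makes the incoming electron feel strong e⁻–e⁻ repulsion, so Cl actually releases more energy on gaining an electron.
Tabulated electron affinity (kJ/mol): F 328, Na 53, Cl 349, Sb 103, Te 190, Tl 19.
So from highest to lowest: Cl > F > Te > Sb > Na > Tl.

Cl > F > Te > Sb > Na > Tl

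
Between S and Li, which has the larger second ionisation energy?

IE_2 is the cost of taking one more electron from the +1 cation: S⁺ still has 5 valence electrons; Li⁺ is the bare [He] core.
Pulling an electron out of a noble-gas core costs far more than removing a remaining valence electron, so Li sits at the high end of IE_2.
The numbers (kJ/mol): S 2252, Li 7298.
Putting it together, IE_2: S < Li.

Li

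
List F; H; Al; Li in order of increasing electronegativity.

Li < Al < H < F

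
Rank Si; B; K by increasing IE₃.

Si < B < K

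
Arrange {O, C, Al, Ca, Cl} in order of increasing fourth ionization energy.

Cl < C < Ca < O < Al

The fourth ionization energy removes an electron from the +3 ion. For each element: O³⁺ still has 3 valence electrons; C³⁺ still has 1 valence electron; Al³⁺ is the bare [Ne] core; Ca³⁺ is already 1 electron into the core; Cl³⁺ still has 4 valence electrons.
Usually core removal costs more than valence removal, but here the competition is close: a tightly held n=2 valence electron can cost more to remove than an n=3 core electron, so the actual values have to decide it.
Valence configurations: O³⁺ [He]2s²2p¹, C³⁺ [He]2s¹, Cl³⁺ [Ne]3s²3p².
The numbers (kJ/mol): O 7469, C 6223, Al 11577, Ca 6491, Cl 5159.
Overall IE_4 order: Cl < C < Ca < O < Al.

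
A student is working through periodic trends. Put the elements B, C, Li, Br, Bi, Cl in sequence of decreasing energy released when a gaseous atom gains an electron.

Cl, Br, C, Bi, Li, B

Li is in period 2, group 1; B is in period 2, group 13; C is in period 2, group 14; Cl is in period 3, group 17; Br is in period 4, group 17; Bi is in period 6, group 15.
EA tends to increase across a period and decrease down a group, though the pattern is less regular than for IE or radius.
These span different periods and groups, so the two trends combine.
Li > B: this pair runs against the simple trend — see the exception note.
Bi > Li: period and group pull opposite ways; the across-period shift dominates (91 vs 60 kJ/mol).
C > Bi: period and group pull opposite ways; the down-group shift dominates (122 vs 91 kJ/mol).
Br > C: period and group pull opposite ways; the across-period shift dominates (325 vs 122 kJ/mol).
Cl > Br: Cl sits above Br in group 17, so the down-group effect alone puts Cl higher.
Note the exception: Li has a higher electron affinity than B, contrary to the simple trend — B's ns²np¹ configuration gives only a small electron affinity — the sparsely filled np subshell binds an added electron weakly.
For reference (kJ/mol): Li 60, B 27, C 122, Cl 349, Br 325, Bi 91.
So from highest to lowest: Cl > Br > C > Bi > Li > B.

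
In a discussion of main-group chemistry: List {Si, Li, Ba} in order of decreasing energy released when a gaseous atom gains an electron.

Si, Li, Ba

Adding an electron releases more energy for atoms nearer the top right (short of the noble gases).
Neither a single period nor a single group — weigh both effects.
Li > Ba: the two effects oppose for this pair; the down-group effect wins (60 vs 14 kJ/mol).
Si > Li: the two effects oppose for this pair; the across-period effect wins (134 vs 60 kJ/mol).
Tabulated electron affinity (kJ/mol): Li 60, Si 134, Ba 14.
So from highest to lowest: Si > Li > Ba.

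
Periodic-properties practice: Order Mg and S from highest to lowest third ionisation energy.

IE_3 is the cost of taking one more electron from the +2 cation: Mg²⁺ is the bare [Ne] core; S²⁺ still has 4 valence electrons.
Core electrons are held far more tightly than valence electrons, so Mg tops the IE_3 order.
Approximate IE_3 values (kJ/mol): Mg 7733, S 3357.
Hence IE_3: S < Mg.

Mg > S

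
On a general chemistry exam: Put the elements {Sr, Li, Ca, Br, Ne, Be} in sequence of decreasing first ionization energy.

Ne > Br > Be > Ca > Sr > Li

Removing the outermost electron gets harder across a period and easier down a group.
Here both period and group differ, so the two effects have to be weighed against each other.
Sr > Li: the two effects oppose for this pair; the across-period effect wins (550 vs 520 kJ/mol).
Ca > Sr: they share group 2; the group trend gives Ca the larger value.
Be > Ca: they share group 2; the group trend gives Be the larger value.
Br > Be: period and group pull opposite ways; the across-period shift dominates (1140 vs 900 kJ/mol).
Ne > Br: relative to Br, both the across-period and down-group shifts push Ne's first ionization energy up.
For reference (kJ/mol): Li 520, Be 900, Ne 2081, Ca 590, Br 1140, Sr 550.
So from highest to lowest: Ne > Br > Be > Ca > Sr > Li.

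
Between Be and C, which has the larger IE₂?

C

After 1 electron has been removed, what remains? Be⁺ still has 1 valence electron; C⁺ still has 3 valence electrons.
All are still removing valence electrons, so compare the +1 ions as you would atoms: IE_2 generally rises across a period (higher Z_eff) and falls down a group (larger shell), subject to the usual subshell exceptions.
Valence configurations: Be⁺ [He]2s¹, C⁺ [He]2s²2p¹.
The numbers (kJ/mol): Be 1757, C 2353.
Overall IE_2 order: Be < C.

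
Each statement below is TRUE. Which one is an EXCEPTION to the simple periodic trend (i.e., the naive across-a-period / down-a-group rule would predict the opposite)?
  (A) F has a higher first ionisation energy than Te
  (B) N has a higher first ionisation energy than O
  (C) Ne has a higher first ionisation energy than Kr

(B)

The general trend: first ionisation energy increases across a period and decreases down a group.
(A) F (period 2, group 17) vs Te (period 5, group 16): the stated order agrees with the simple trend.
(B) N (period 2, group 15) vs O (period 2, group 16): the stated order contradicts the simple trend.
(C) Ne (period 2, group 18) vs Kr (period 4, group 18): the stated order agrees with the simple trend.
The exception is (B): pairing an electron in O's 2p⁴ costs repulsion energy, so O ionizes more easily than half-filled N (2p³).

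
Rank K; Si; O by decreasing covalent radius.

K > Si > O

O is in period 2, group 16; Si is in period 3, group 14; K is in period 4, group 1.
Radius decreases left→right (rising Z_eff, same n) and increases top→bottom (higher n).
Neither a single period nor a single group — weigh both effects.
Si > O: both effects reinforce here, so Si is clearly the larger of the two.
K > Si: both effects reinforce here, so K is clearly the larger of the two.
For reference (pm): O 63, Si 116, K 196.
So from largest to smallest: K > Si > O.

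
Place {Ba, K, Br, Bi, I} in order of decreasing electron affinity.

Br > I > Bi > K > Ba

K is in period 4, group 1; Br is in period 4, group 17; I is in period 5, group 17; Ba is in period 6, group 2; Bi is in period 6, group 15.
Atoms with high Z_eff and room in the valence shell (especially the halogens) have the most exothermic electron affinities.
These span different periods and groups, so the two trends combine.
K > Ba: period and group pull opposite ways; the down-group shift dominates (48 vs 14 kJ/mol).
Bi > K: period and group pull opposite ways; the across-period shift dominates (91 vs 48 kJ/mol).
I > Bi: both effects reinforce here, so I is clearly the higher of the two.
Br > I: Br sits above I in group 17, so the down-group effect alone puts Br higher.
Tabulated electron affinity (kJ/mol): K 48, Br 325, I 295, Ba 14, Bi 91.
So from highest to lowest: Br > I > Bi > K > Ba.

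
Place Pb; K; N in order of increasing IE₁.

N is in period 2, group 15; K is in period 4, group 1; Pb is in period 6, group 14.
First ionization energy rises across a period (greater Z_eff holds electrons more tightly) and falls down a group (valence electrons are farther from the nucleus).
These span different periods and groups, so the two trends combine.
Pb > K: period and group pull opposite ways; the across-period shift dominates (716 vs 419 kJ/mol).
N > Pb: relative to Pb, both the across-period and down-group shifts push N's first ionization energy up.
Tabulated first ionization energy (kJ/mol): N 1402, K 419, Pb 716.
So from lowest to highest: K < Pb < N.

K, Pb, N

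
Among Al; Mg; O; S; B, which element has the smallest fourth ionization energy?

S

After 3 electrons have been removed, what remains? Al³⁺ is the bare [Ne] core; Mg³⁺ is already 1 electron into the core; O³⁺ still has 3 valence electrons; S³⁺ still has 3 valence electrons; B³⁺ is the bare [He] core.
Core electrons are held far more tightly than valence electrons, so Mg, Al and B top the IE_4 order.
Valence configurations: O³⁺ [He]2s²2p¹, S³⁺ [Ne]3s²3p¹.
The numbers (kJ/mol): Al 11577, Mg 10543, O 7469, S 4556, B 25026.
Putting it together, IE_4: S < O < Mg < Al < B.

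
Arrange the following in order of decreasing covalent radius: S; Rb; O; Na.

Rb > Na > S > O

O is in period 2, group 16; Na is in period 3, group 1; S is in period 3, group 16; Rb is in period 5, group 1.
Across a period the added protons contract the valence shell; down a group each new principal shell makes the atom larger.
Neither a single period nor a single group — weigh both effects.
S > O: S sits below O in group 16, so the down-group effect alone puts S larger.
Na > S: Na lies to the left of S in period 3, so the across-period effect alone puts Na larger.
Rb > Na: they share group 1; the group trend gives Rb the larger value.
Approximate values (pm): O 63, Na 155, S 103, Rb 210.
So from largest to smallest: Rb > Na > S > O.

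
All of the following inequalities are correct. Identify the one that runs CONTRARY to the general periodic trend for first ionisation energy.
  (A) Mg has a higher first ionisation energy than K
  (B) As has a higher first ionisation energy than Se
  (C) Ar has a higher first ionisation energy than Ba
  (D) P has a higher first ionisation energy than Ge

(B)

The general trend: first ionisation energy increases across a period and decreases down a group.
(A) Mg (period 3, group 2) vs K (period 4, group 1): the stated order agrees with the simple trend.
(B) As (period 4, group 15) vs Se (period 4, group 16): the stated order contradicts the simple trend.
(C) Ar (period 3, group 18) vs Ba (period 6, group 2): the stated order agrees with the simple trend.
(D) P (period 3, group 15) vs Ge (period 4, group 14): the stated order agrees with the simple trend.
The exception is (B): Se (4p⁴) ionizes more easily than half-filled As (4p³).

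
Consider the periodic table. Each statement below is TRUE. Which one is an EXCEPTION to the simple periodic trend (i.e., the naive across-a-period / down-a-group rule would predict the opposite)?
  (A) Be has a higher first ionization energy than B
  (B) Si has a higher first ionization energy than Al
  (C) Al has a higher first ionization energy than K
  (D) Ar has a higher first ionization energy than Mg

(A)

The general trend: first ionization energy increases across a period and decreases down a group.
(A) Be (period 2, group 2) vs B (period 2, group 13): the stated order contradicts the simple trend.
(B) Si (period 3, group 14) vs Al (period 3, group 13): the stated order agrees with the simple trend.
(C) Al (period 3, group 13) vs K (period 4, group 1): the stated order agrees with the simple trend.
(D) Ar (period 3, group 18) vs Mg (period 3, group 2): the stated order agrees with the simple trend.
The exception is (A): removing B's lone 2p electron is easier than breaking Be's filled 2s².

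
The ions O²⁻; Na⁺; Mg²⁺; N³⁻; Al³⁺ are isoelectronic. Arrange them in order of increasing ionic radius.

Al³⁺ < Mg²⁺ < Na⁺ < O²⁻ < N³⁻

All of these have 10 electrons, so size is governed by nuclear charge alone: the more protons, the stronger the pull on the same electron cloud, and the smaller the ion.
Nuclear charges: Al³⁺ (Z=13), Mg²⁺ (Z=12), Na⁺ (Z=11), O²⁻ (Z=8), N³⁻ (Z=7).
Smallest to largest: Al³⁺ < Mg²⁺ < Na⁺ < O²⁻ < N³⁻.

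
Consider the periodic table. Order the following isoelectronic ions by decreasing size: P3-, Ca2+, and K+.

P3- > K+ > Ca2+

All of these have 18 electrons, so size is governed by nuclear charge alone: the more protons, the stronger the pull on the same electron cloud, and the smaller the ion.
Nuclear charges: Ca2+ (Z=20), K+ (Z=19), P3- (Z=15).
Largest to smallest: P3- > K+ > Ca2+.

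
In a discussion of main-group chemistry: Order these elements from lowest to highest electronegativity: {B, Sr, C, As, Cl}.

Sr, B, As, C, Cl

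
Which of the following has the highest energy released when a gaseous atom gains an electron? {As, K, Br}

K is in period 4, group 1; As is in period 4, group 15; Br is in period 4, group 17.
Atoms with high Z_eff and room in the valence shell (especially the halogens) have the most exothermic electron affinities.
All lie in period 4, so electron affinity increases left to right.
The highest energy released when a gaseous atom gains an electron among these belongs to Br.

Br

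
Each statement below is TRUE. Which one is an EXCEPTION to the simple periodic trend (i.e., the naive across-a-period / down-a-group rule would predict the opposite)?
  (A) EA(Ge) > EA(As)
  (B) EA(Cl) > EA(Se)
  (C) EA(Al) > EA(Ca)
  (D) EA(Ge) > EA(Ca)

(A)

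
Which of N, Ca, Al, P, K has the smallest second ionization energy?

Ca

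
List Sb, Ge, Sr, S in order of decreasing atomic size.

Sr > Sb > Ge > S

S is in period 3, group 16; Ge is in period 4, group 14; Sr is in period 5, group 2; Sb is in period 5, group 15.
Across a period the added protons contract the valence shell; down a group each new principal shell makes the atom larger.
These span different periods and groups, so the two trends combine.
Ge > S: both effects reinforce here, so Ge is clearly the larger of the two.
Sb > Ge: the two effects oppose for this pair; the down-group effect wins (140 vs 121 pm).
Sr > Sb: Sr lies to the left of Sb in period 5, so the across-period effect alone puts Sr larger.
Tabulated atomic radius (pm): S 103, Ge 121, Sr 185, Sb 140.
So from largest to smallest: Sr > Sb > Ge > S.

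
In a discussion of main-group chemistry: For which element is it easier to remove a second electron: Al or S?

Al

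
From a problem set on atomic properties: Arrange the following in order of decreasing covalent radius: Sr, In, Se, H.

Sr > In > Se > H

H is in period 1, group 1; Se is in period 4, group 16; Sr is in period 5, group 2; In is in period 5, group 13.
Radius decreases left→right (rising Z_eff, same n) and increases top→bottom (higher n).
Neither a single period nor a single group — weigh both effects.
Se > H: the two effects oppose for this pair; the down-group effect wins (116 vs 32 pm).
In > Se: both effects reinforce here, so In is clearly the larger of the two.
Sr > In: both are in period 5; the period trend gives Sr the larger value.
Approximate values (pm): H 32, Se 116, Sr 185, In 142.
So from largest to smallest: Sr > In > Se > H.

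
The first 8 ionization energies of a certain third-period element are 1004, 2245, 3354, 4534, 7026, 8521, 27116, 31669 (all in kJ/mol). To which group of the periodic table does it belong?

Group 16

Look for the largest jump between consecutive ionization energies: IE7/IE6 ≈ 3.2, far larger than any earlier ratio.
That jump marks the point where a core electron is being removed. So the atom has 6 valence electrons.
A main-group element with 6 valence electrons is in group 16.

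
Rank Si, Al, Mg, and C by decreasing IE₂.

C > Al > Si > Mg

After 1 electron has been removed, what remains? Si⁺ still has 3 valence electrons; Al⁺ still has 2 valence electrons; Mg⁺ still has 1 valence electron; C⁺ still has 3 valence electrons.
All are still removing valence electrons, so compare the +1 ions as you would atoms: IE_2 generally rises across a period (higher Z_eff) and falls down a group (larger shell), subject to the usual subshell exceptions.
Valence configurations: Si⁺ [Ne]3s²3p¹, Al⁺ [Ne]3s², Mg⁺ [Ne]3s¹, C⁺ [He]2s²2p¹.
Si⁺ loses a lone 3p electron whereas Al⁺ must break into a filled 3s² pair, so IE_2(Al) > IE_2(Si) even though Si has the higher nuclear charge.
Tabulated IE_2 (kJ/mol): Si 1577, Al 1817, Mg 1451, C 2353.
Overall IE_2 order: Mg < Si < Al < C.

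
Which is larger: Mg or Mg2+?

Forming Mg2+ removes 2 electrons from Mg. Fewer electrons for the same nuclear charge means less shielding and a higher Z_eff on the remaining electrons, and for main-group metals the entire outer shell is lost.
A cation is smaller than its parent atom: Mg2+ < Mg.

Mg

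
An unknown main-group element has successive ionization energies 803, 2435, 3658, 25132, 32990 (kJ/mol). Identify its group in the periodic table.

Look for the largest jump between consecutive ionization energies: IE4/IE3 ≈ 6.9, far larger than any earlier ratio.
That jump marks the point where a core electron is being removed. So the atom has 3 valence electrons.
A main-group element with 3 valence electrons is in group 13.

Group 13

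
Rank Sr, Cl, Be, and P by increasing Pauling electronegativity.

Sr < Be < P < Cl

Be is in period 2, group 2; P is in period 3, group 15; Cl is in period 3, group 17; Sr is in period 5, group 2.
Smaller atoms with higher effective nuclear charge are more electronegative.
Neither a single period nor a single group — weigh both effects.
Be > Sr: they share group 2; the group trend gives Be the larger value.
P > Be: period and group pull opposite ways; the across-period shift dominates (2.19 vs 1.57).
Cl > P: both are in period 3; the period trend gives Cl the larger value.
For reference (Pauling): Be 1.57, P 2.19, Cl 3.16, Sr 0.95.
So from lowest to highest: Sr < Be < P < Cl.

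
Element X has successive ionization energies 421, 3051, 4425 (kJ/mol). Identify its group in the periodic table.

Group 1

Look for the largest jump between consecutive ionization energies: IE2/IE1 ≈ 7.2, far larger than any earlier ratio.
That jump marks the point where a core electron is being removed. So the atom has 1 valence electron.
A main-group element with 1 valence electron is in group 1.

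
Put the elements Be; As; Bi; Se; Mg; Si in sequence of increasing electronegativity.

EN rises left→right (higher Z_eff, smaller atoms) and falls top→bottom (larger, more shielded atoms).
Neither a single period nor a single group — weigh both effects.
Be > Mg: they share group 2; the group trend gives Be the larger value.
Si > Be: period and group pull opposite ways; the across-period shift dominates (1.90 vs 1.57).
Bi > Si: the two effects oppose for this pair; the across-period effect wins (2.02 vs 1.90).
As > Bi: they share group 15; the group trend gives As the larger value.
Se > As: Se lies to the right of As in period 4, so the across-period effect alone puts Se higher.
For reference (Pauling): Be 1.57, Mg 1.31, Si 1.90, As 2.18, Se 2.55, Bi 2.02.
So from lowest to highest: Mg < Be < Si < Bi < As < Se.

Mg, Be, Si, Bi, As, Se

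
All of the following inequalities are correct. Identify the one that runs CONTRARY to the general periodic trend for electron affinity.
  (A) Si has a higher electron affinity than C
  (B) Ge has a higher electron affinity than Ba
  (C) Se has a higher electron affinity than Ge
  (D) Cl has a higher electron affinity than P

The general trend: electron affinity increases across a period and decreases down a group.
(A) Si (period 3, group 14) vs C (period 2, group 14): the stated order contradicts the simple trend.
(B) Ge (period 4, group 14) vs Ba (period 6, group 2): the stated order agrees with the simple trend.
(C) Se (period 4, group 16) vs Ge (period 4, group 14): the stated order agrees with the simple trend.
(D) Cl (period 3, group 17) vs P (period 3, group 15): the stated order agrees with the simple trend.
The exception is (A): Si's larger, more diffuse 3p orbitals accept an added electron slightly more readily than C's compact 2p.

(A)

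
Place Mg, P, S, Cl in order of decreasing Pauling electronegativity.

Mg is in period 3, group 2; P is in period 3, group 15; S is in period 3, group 16; Cl is in period 3, group 17.
Electronegativity increases across a period and decreases down a group, tracking effective nuclear charge and atomic size.
All lie in period 3, so electronegativity increases left to right.
So from highest to lowest: Cl > S > P > Mg.

Cl > S > P > Mg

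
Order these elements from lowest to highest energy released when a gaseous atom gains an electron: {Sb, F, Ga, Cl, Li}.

Ga < Li < Sb < F < Cl

Li is in period 2, group 1; F is in period 2, group 17; Cl is in period 3, group 17; Ga is in period 4, group 13; Sb is in period 5, group 15.
Atoms with high Z_eff and room in the valence shell (especially the halogens) have the most exothermic electron affinities.
Neither a single period nor a single group — weigh both effects.
Li > Ga: the two effects oppose for this pair; the down-group effect wins (60 vs 29 kJ/mol).
Sb > Li: the two effects oppose for this pair; the across-period effect wins (103 vs 60 kJ/mol).
F > Sb: relative to Sb, both the across-period and down-group shifts push F's electron affinity up.
Cl > F: this pair runs against the simple trend — see the exception note.
Note the exception: Cl has a higher electron affinity than F, contrary to the simple trend — F's small 2p subshell makes the incoming electron feel strong e⁻–e⁻ repulsion, so Cl actually releases more energy on gaining an electron.
Approximate values (kJ/mol): Li 60, F 328, Cl 349, Ga 29, Sb 103.
So from lowest to highest: Ga < Li < Sb < F < Cl.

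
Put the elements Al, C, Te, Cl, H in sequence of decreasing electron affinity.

H is in period 1, group 1; C is in period 2, group 14; Al is in period 3, group 13; Cl is in period 3, group 17; Te is in period 5, group 16.
Adding an electron releases more energy for atoms nearer the top right (short of the noble gases).
Neither a single period nor a single group — weigh both effects.
H > Al: the two effects oppose for this pair; the down-group effect wins (73 vs 42 kJ/mol).
C > H: period and group pull opposite ways; the across-period shift dominates (122 vs 73 kJ/mol).
Te > C: period and group pull opposite ways; the across-period shift dominates (190 vs 122 kJ/mol).
Cl > Te: relative to Te, both the across-period and down-group shifts push Cl's electron affinity up.
Approximate values (kJ/mol): H 73, C 122, Al 42, Cl 349, Te 190.
So from highest to lowest: Cl > Te > C > H > Al.

Cl > Te > C > H > Al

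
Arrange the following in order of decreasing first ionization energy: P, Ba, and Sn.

P is in period 3, group 15; Sn is in period 5, group 14; Ba is in period 6, group 2.
First ionization energy rises across a period (greater Z_eff holds electrons more tightly) and falls down a group (valence electrons are farther from the nucleus).
Neither a single period nor a single group — weigh both effects.
Sn > Ba: relative to Ba, both the across-period and down-group shifts push Sn's first ionization energy up.
P > Sn: both effects reinforce here, so P is clearly the higher of the two.
For reference (kJ/mol): P 1012, Sn 709, Ba 503.
So from highest to lowest: P > Sn > Ba.

P, Sn, Ba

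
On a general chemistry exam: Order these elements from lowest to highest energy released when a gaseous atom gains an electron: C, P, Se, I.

C is in period 2, group 14; P is in period 3, group 15; Se is in period 4, group 16; I is in period 5, group 17.
Adding an electron releases more energy for atoms nearer the top right (short of the noble gases).
These sit on a diagonal, where the across-period and down-group effects partly cancel.
C > P: the two effects oppose for this pair; the down-group effect wins (122 vs 72 kJ/mol).
Se > C: the two effects oppose for this pair; the across-period effect wins (195 vs 122 kJ/mol).
I > Se: period and group pull opposite ways; the across-period shift dominates (295 vs 195 kJ/mol).
For reference (kJ/mol): C 122, P 72, Se 195, I 295.
So from lowest to highest: P < C < Se < I.

P < C < Se < I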